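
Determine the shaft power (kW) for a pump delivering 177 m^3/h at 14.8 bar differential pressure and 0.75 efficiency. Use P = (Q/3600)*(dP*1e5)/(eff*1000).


Q = 177 / 3600 = 0.0491667 m^3/s
P = 0.0491667 * (14.8 * 1e5) / 0.75 / 1000 = 97.02

97.02 kW


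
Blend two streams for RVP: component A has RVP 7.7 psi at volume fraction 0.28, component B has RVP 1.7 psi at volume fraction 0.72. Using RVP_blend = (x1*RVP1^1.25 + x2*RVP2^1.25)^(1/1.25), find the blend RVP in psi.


Chevron index: RVP_blend = (sum xi*RVPi^1.25)^(1/1.25)
RVP^1.25 terms: 0.28 * 7.7^1.25 + 0.72 * 1.7^1.25 = 4.9891
RVP_blend = 4.9891^(1/1.25) = 3.618

3.618 psi


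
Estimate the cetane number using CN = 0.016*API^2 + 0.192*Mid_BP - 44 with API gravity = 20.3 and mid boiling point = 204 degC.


CN = 0.016 * 20.3^2 + 0.192 * 204 - 44
CN = 6.59344 + 39.168 - 44 = 1.76144

1.76144


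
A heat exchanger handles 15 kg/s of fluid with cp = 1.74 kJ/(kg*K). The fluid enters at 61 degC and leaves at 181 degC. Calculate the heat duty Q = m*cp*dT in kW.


Q = m_dot * cp * delta_T
delta_T = 181 - 61 = 120 K
Q = 15 * 1.74 * 120
= 26.1 * 120
= 3132 kW

3132 kW


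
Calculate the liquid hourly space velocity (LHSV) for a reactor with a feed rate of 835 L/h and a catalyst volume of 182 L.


LHSV = volumetric feed rate / catalyst volume
= 835 L/h / 182 L
= 4.588 h^-1

4.588 h^-1


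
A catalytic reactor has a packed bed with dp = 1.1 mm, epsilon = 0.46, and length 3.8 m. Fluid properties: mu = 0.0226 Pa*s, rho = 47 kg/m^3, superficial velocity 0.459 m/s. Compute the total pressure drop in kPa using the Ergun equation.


dp = 1.1 mm = 0.0011 m
Viscous term = 150*0.0226*0.459*(1-0.46)^2 / (0.0011^2*0.46^3) = 3852490
Inertial term = 1.75*47*0.459^2*(1-0.46) / (0.0011*0.46^3) = 87395.5
dP/L = 3852490 + 87395.5 = 3939890 Pa/m
dP = 3939890 * 3.8 / 1000 = 14970 kPa

14970 kPa


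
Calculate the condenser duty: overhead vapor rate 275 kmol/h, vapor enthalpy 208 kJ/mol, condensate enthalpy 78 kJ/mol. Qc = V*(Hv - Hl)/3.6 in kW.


Qc = 275 * (208 - 78) / 3.6 = 275 * 130 / 3.6 = 9931

9931 kW


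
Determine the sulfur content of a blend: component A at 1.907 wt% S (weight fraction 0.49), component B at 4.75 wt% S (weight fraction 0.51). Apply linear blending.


Linear sulfur blending: S_blend = x1*S1 + x2*S2
Contribution 1: 0.49 * 1.907 = 0.93443 wt%
Contribution 2: 0.51 * 4.75 = 2.4225 wt%
S_blend = 0.93443 + 2.4225 = 3.35693

3.35693 wt%


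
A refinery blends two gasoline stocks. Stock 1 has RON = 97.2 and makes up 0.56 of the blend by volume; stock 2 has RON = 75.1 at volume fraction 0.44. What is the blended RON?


Linear blending: RON_blend = sum(vi * RONi)
Contribution 1: 0.56 * 97.2 = 54.432
Contribution 2: 0.44 * 75.1 = 33.044
RON_blend = 54.432 + 33.044 = 87.476

87.476


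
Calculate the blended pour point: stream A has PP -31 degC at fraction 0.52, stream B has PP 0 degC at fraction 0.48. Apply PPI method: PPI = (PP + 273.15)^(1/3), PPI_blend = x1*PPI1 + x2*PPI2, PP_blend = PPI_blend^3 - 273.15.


PPI_1 = (-31 + 273.15)^(1/3) = 6.232967
PPI_2 = (0 + 273.15)^(1/3) = 6.488342
PPI_blend = 0.52 * 6.232967 + 0.48 * 6.488342 = 6.355547
PP_blend = 6.355547^3 - 273.15 = 256.7195 - 273.15 = -16.43

-16.43 degC


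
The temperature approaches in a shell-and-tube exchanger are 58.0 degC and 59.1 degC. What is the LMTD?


LMTD = (dT1 - dT2) / ln(dT1/dT2)
= (58.0 - 59.1) / ln(58.0 / 59.1) = -1.1 / -0.0187879 = 58.55

58.55 degC


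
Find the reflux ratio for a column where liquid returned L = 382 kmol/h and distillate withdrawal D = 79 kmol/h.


Reflux ratio definition: R = L / D (liquid returned / distillate withdrawn)
L = 382 kmol/h, D = 79 kmol/h
R = 382 / 79 = 4.835

4.835


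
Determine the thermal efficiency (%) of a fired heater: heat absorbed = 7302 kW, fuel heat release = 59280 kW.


Furnace efficiency = Q_absorbed / Q_fuel * 100
= 7302 / 59280 * 100 = 12.32

12.32 %


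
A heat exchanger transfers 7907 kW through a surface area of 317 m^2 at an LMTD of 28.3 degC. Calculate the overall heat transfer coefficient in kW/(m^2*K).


From Q = U*A*LMTD, U = Q / (A * LMTD)
U = 7907 / (317 * 28.3) = 7907 / 8971.1 = 0.8814

0.8814 kW/(m^2*K)


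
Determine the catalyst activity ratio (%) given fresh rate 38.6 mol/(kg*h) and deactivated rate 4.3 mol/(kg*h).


Activity (%) = (rate_used / rate_fresh) * 100
rate_used = 4.3, rate_fresh = 38.6
= (4.3 / 38.6) * 100
= 0.1114 * 100 = 11.14

11.14 %


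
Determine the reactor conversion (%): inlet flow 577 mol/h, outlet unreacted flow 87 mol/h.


X = (F_in - F_out) / F_in * 100
Moles reacted = 577 - 87 = 490
X = 490 / 577 * 100
= 0.8492 * 100
= 84.92 %

84.92 %


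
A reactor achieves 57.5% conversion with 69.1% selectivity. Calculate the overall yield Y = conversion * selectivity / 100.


Overall yield = conversion (%) * selectivity (%) / 100
Conversion = 57.5%, Selectivity = 69.1%
Y = 57.5 * 69.1 / 100
= 39.7325 %

39.7325 %


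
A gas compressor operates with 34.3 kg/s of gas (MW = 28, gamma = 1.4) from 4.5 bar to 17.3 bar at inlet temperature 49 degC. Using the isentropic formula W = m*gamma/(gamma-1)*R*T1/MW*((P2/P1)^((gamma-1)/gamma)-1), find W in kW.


Isentropic work: W = m*(gamma/(gamma-1))*(R*T1/MW)*((P2/P1)^((gamma-1)/gamma) - 1)
T1 = 49 + 273.15 = 322.15 K
Pressure ratio = 17.3 / 4.5 = 3.84444
Exponent = (1.4 - 1)/1.4 = 0.285714
(P2/P1)^exp - 1 = 3.84444^0.285714 - 1 = 0.469248
W = 34.3 * 1.4 / 0.4 * 8.314 * 322.15 / 28 * 0.469248 = 5389

5389 kW


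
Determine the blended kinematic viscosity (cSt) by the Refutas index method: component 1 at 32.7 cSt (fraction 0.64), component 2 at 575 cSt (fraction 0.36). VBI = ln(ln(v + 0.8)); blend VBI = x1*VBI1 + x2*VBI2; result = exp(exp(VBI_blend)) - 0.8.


Refutas method: VBN_i = 14.534*ln(ln(visc_i + 0.8)) + 10.975, blended linearly by mass fraction; since VBN is linear in VBI_i = ln(ln(visc_i + 0.8)) and the fractions sum to 1, blend VBI directly: visc = exp(exp(VBI_blend)) - 0.8
VBI_1 = ln(ln(32.7 + 0.8)) = 1.25606
VBI_2 = ln(ln(575 + 0.8)) = 1.84936
VBI_blend = 0.64 * 1.25606 + 0.36 * 1.84936 = 1.46965
visc_blend = exp(exp(1.46965)) - 0.8 = 76.50

76.50 cSt


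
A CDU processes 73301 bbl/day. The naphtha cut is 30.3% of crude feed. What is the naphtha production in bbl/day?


Crude throughput = 73301 bbl/day
Fraction yield = 30.3%
yield = throughput * fraction / 100
yield = 73301 * 30.3 / 100 = 22210.203

22210.203 bbl/day


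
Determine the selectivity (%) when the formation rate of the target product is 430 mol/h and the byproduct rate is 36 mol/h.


Selectivity = desired / (desired + undesired) * 100
Total products = 430 + 36 = 466 mol/h
S = 430 / 466 * 100
= 0.9227 * 100
= 92.27 %

92.27 %


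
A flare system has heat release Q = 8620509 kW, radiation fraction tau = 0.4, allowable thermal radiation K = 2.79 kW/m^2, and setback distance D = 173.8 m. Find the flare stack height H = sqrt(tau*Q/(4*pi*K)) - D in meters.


tau*Q/(4*pi*K) = 0.4 * 8620509 / (4 * pi * 2.79) = 98351
sqrt(98351) = 313.61
H = 313.61 - 173.8 = 139.8

139.8 m


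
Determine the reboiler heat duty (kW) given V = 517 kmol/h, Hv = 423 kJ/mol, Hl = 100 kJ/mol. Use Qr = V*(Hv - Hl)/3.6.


Qr = 517 * (423 - 100) / 3.6 = 517 * 323 / 3.6 = 46390

46390 kW


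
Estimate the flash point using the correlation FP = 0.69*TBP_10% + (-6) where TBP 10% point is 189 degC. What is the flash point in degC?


FP = 0.69 * 189 + (-6) = 124.41

124.41 degC


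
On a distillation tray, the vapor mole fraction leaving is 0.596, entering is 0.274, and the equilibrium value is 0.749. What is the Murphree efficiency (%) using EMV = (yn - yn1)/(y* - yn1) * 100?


Murphree vapor efficiency: EMV = (y_n - y_(n-1)) / (y*_n - y_(n-1)) * 100
EMV = (0.596 - 0.274) / (0.749 - 0.274) * 100 = 0.322 / 0.475 * 100 = 67.79

67.79 %


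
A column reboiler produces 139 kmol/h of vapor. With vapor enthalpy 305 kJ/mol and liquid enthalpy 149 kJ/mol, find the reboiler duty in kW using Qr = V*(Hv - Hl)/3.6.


Qr = 139 * (305 - 149) / 3.6 = 139 * 156 / 3.6 = 6023

6023 kW


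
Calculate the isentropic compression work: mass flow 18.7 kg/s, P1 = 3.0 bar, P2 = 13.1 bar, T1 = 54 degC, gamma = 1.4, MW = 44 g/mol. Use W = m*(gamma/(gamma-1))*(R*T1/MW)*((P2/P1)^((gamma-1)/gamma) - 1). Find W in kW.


Isentropic work: W = m*(gamma/(gamma-1))*(R*T1/MW)*((P2/P1)^((gamma-1)/gamma) - 1)
T1 = 54 + 273.15 = 327.15 K
Pressure ratio = 13.1 / 3.0 = 4.36667
Exponent = (1.4 - 1)/1.4 = 0.285714
(P2/P1)^exp - 1 = 4.36667^0.285714 - 1 = 0.523702
W = 18.7 * 1.4 / 0.4 * 8.314 * 327.15 / 44 * 0.523702 = 2119

2119 kW


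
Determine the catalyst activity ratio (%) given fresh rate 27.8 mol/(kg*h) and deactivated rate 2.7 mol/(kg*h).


Activity (%) = (rate_used / rate_fresh) * 100
rate_used = 2.7, rate_fresh = 27.8
= (2.7 / 27.8) * 100
= 0.09712 * 100 = 9.712

9.712 %


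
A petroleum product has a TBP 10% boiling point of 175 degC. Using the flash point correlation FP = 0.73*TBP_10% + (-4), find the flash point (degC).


FP = 0.73 * 175 + (-4) = 123.75

123.75 degC


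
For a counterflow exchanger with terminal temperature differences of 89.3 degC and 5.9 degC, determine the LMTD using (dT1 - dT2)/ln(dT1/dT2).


LMTD = (dT1 - dT2) / ln(dT1/dT2)
= (89.3 - 5.9) / ln(89.3 / 5.9) = 83.4 / 2.71705 = 30.70

30.70 degC


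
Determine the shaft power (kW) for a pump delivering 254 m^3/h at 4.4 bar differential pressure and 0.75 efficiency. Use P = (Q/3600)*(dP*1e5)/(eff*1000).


Q = 254 / 3600 = 0.0705556 m^3/s
P = 0.0705556 * (4.4 * 1e5) / 0.75 / 1000 = 41.39

41.39 kW


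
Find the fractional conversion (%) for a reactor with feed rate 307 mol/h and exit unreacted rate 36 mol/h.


X = (F_in - F_out) / F_in * 100
Moles reacted = 307 - 36 = 271
X = 271 / 307 * 100
= 0.8827 * 100
= 88.27 %

88.27 %


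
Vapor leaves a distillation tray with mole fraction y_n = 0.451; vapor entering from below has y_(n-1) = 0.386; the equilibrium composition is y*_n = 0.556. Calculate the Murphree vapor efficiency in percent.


Murphree vapor efficiency: EMV = (y_n - y_(n-1)) / (y*_n - y_(n-1)) * 100
EMV = (0.451 - 0.386) / (0.556 - 0.386) * 100 = 0.065 / 0.17 * 100 = 38.24

38.24 %


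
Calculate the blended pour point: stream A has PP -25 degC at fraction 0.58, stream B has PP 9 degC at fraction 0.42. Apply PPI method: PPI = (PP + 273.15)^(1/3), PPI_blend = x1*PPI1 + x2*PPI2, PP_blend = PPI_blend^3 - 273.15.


PPI_1 = (-25 + 273.15)^(1/3) = 6.284028
PPI_2 = (9 + 273.15)^(1/3) = 6.558835
PPI_blend = 0.58 * 6.284028 + 0.42 * 6.558835 = 6.399447
PP_blend = 6.399447^3 - 273.15 = 262.0761 - 273.15 = -11.07

-11.07 degC


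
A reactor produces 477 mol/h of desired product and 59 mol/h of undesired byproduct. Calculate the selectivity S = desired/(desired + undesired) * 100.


Selectivity = desired / (desired + undesired) * 100
Total products = 477 + 59 = 536 mol/h
S = 477 / 536 * 100
= 0.8899 * 100
= 88.99 %

88.99 %


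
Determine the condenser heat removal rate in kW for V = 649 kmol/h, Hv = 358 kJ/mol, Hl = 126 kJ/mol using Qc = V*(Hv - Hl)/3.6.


Qc = 649 * (358 - 126) / 3.6 = 649 * 232 / 3.6 = 41820

41820 kW


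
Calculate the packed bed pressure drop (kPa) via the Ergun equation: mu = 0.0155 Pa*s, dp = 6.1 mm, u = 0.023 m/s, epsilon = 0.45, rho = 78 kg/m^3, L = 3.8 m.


dp = 6.1 mm = 0.0061 m
Viscous term = 150*0.0155*0.023*(1-0.45)^2 / (0.0061^2*0.45^3) = 4770.67
Inertial term = 1.75*78*0.023^2*(1-0.45) / (0.0061*0.45^3) = 71.4469
dP/L = 4770.67 + 71.4469 = 4842.12 Pa/m
dP = 4842.12 * 3.8 / 1000 = 18.40 kPa

18.40 kPa


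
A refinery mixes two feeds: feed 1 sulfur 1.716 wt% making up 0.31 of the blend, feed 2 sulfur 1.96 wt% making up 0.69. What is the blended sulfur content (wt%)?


Linear sulfur blending: S_blend = x1*S1 + x2*S2
Contribution 1: 0.31 * 1.716 = 0.53196 wt%
Contribution 2: 0.69 * 1.96 = 1.3524 wt%
S_blend = 0.53196 + 1.3524 = 1.88436

1.88436 wt%


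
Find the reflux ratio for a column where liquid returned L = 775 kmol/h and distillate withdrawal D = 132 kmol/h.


Reflux ratio definition: R = L / D (liquid returned / distillate withdrawn)
L = 775 kmol/h, D = 132 kmol/h
R = 775 / 132 = 5.871

5.871


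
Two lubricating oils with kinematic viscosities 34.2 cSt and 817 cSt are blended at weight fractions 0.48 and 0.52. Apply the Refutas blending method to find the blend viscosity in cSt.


Refutas method: VBN_i = 14.534*ln(ln(visc_i + 0.8)) + 10.975, blended linearly by mass fraction; since VBN is linear in VBI_i = ln(ln(visc_i + 0.8)) and the fractions sum to 1, blend VBI directly: visc = exp(exp(VBI_blend)) - 0.8
VBI_1 = ln(ln(34.2 + 0.8)) = 1.26845
VBI_2 = ln(ln(817 + 0.8)) = 1.90309
VBI_blend = 0.48 * 1.26845 + 0.52 * 1.90309 = 1.59846
visc_blend = exp(exp(1.59846)) - 0.8 = 139.7

139.7 cSt


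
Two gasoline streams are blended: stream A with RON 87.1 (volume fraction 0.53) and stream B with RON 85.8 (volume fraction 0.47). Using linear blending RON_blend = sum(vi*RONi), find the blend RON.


Linear blending: RON_blend = sum(vi * RONi)
Contribution 1: 0.53 * 87.1 = 46.163
Contribution 2: 0.47 * 85.8 = 40.326
RON_blend = 46.163 + 40.326 = 86.489

86.489


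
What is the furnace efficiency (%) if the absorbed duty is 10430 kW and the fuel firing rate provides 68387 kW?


Furnace efficiency = Q_absorbed / Q_fuel * 100
= 10430 / 68387 * 100 = 15.25

15.25 %


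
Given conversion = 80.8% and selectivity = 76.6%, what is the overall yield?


Overall yield = conversion (%) * selectivity (%) / 100
Conversion = 80.8%, Selectivity = 76.6%
Y = 80.8 * 76.6 / 100
= 61.8928 %

61.8928 %


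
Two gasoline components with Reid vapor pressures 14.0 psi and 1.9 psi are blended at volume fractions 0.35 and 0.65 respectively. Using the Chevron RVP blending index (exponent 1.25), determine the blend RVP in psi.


Chevron index: RVP_blend = (sum xi*RVPi^1.25)^(1/1.25)
RVP^1.25 terms: 0.35 * 14.0^1.25 + 0.65 * 1.9^1.25 = 10.9282
RVP_blend = 10.9282^(1/1.25) = 6.774

6.774 psi


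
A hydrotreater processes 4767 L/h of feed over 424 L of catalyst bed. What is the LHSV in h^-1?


LHSV = volumetric feed rate / catalyst volume
= 4767 L/h / 424 L
= 11.24 h^-1

11.24 h^-1


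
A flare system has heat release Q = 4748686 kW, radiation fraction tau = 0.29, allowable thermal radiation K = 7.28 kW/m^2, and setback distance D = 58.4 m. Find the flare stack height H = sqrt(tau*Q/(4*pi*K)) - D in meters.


tau*Q/(4*pi*K) = 0.29 * 4748686 / (4 * pi * 7.28) = 15053.2
sqrt(15053.2) = 122.691
H = 122.691 - 58.4 = 64.29

64.29 m


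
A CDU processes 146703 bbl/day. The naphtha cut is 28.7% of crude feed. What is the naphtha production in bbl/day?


Crude throughput = 146703 bbl/day
Fraction yield = 28.7%
yield = throughput * fraction / 100
yield = 146703 * 28.7 / 100 = 42103.761

42103.761 bbl/day


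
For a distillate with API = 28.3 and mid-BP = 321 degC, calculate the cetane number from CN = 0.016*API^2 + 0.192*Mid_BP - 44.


CN = 0.016 * 28.3^2 + 0.192 * 321 - 44
CN = 12.81424 + 61.632 - 44 = 30.44624

30.44624


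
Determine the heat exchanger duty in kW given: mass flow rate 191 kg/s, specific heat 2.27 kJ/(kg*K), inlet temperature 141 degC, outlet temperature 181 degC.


Q = m_dot * cp * delta_T
delta_T = 181 - 141 = 40 K
Q = 191 * 2.27 * 40
= 433.57 * 40
= 17342.8 kW

17342.8 kW


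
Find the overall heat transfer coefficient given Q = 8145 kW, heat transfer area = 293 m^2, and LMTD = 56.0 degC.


From Q = U*A*LMTD, U = Q / (A * LMTD)
U = 8145 / (293 * 56.0) = 8145 / 16408 = 0.4964

0.4964 kW/(m^2*K)


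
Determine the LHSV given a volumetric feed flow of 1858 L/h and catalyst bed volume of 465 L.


LHSV = volumetric feed rate / catalyst volume
= 1858 L/h / 465 L
= 3.996 h^-1

3.996 h^-1


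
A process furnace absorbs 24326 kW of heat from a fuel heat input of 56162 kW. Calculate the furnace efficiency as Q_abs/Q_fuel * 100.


Furnace efficiency = Q_absorbed / Q_fuel * 100
= 24326 / 56162 * 100 = 43.31

43.31 %


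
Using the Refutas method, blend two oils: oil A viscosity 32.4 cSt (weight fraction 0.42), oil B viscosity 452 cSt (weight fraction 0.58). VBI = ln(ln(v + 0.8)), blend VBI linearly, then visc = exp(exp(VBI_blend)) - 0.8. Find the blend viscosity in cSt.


Refutas method: VBN_i = 14.534*ln(ln(visc_i + 0.8)) + 10.975, blended linearly by mass fraction; since VBN is linear in VBI_i = ln(ln(visc_i + 0.8)) and the fractions sum to 1, blend VBI directly: visc = exp(exp(VBI_blend)) - 0.8
VBI_1 = ln(ln(32.4 + 0.8)) = 1.25349
VBI_2 = ln(ln(452 + 0.8)) = 1.81082
VBI_blend = 0.42 * 1.25349 + 0.58 * 1.81082 = 1.57674
visc_blend = exp(exp(1.57674)) - 0.8 = 125.6

125.6 cSt


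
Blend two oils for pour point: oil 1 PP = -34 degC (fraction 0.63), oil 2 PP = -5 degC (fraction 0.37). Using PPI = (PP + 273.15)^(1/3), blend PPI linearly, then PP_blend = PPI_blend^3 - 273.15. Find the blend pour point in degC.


PPI_1 = (-34 + 273.15)^(1/3) = 6.20712
PPI_2 = (-5 + 273.15)^(1/3) = 6.448508
PPI_blend = 0.63 * 6.20712 + 0.37 * 6.448508 = 6.296434
PP_blend = 6.296434^3 - 273.15 = 249.6226 - 273.15 = -23.53

-23.53 degC


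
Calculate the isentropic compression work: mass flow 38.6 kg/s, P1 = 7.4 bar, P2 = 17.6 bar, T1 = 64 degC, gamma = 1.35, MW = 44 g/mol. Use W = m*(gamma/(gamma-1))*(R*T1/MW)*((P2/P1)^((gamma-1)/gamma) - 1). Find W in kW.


Isentropic work: W = m*(gamma/(gamma-1))*(R*T1/MW)*((P2/P1)^((gamma-1)/gamma) - 1)
T1 = 64 + 273.15 = 337.15 K
Pressure ratio = 17.6 / 7.4 = 2.37838
Exponent = (1.35 - 1)/1.35 = 0.259259
(P2/P1)^exp - 1 = 2.37838^0.259259 - 1 = 0.251856
W = 38.6 * 1.35 / 0.35 * 8.314 * 337.15 / 44 * 0.251856 = 2389

2389 kW


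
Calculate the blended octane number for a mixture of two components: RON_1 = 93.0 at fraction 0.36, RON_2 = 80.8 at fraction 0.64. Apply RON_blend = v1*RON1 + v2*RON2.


Linear blending: RON_blend = sum(vi * RONi)
Contribution 1: 0.36 * 93.0 = 33.48
Contribution 2: 0.64 * 80.8 = 51.712
RON_blend = 33.48 + 51.712 = 85.192

85.192


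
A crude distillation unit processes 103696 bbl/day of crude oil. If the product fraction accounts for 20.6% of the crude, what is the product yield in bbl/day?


Crude throughput = 103696 bbl/day
Fraction yield = 20.6%
yield = throughput * fraction / 100
yield = 103696 * 20.6 / 100 = 21361.376

21361.376 bbl/day


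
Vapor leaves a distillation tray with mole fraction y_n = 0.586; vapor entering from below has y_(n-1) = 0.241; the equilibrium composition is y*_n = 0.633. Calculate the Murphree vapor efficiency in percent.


Murphree vapor efficiency: EMV = (y_n - y_(n-1)) / (y*_n - y_(n-1)) * 100
EMV = (0.586 - 0.241) / (0.633 - 0.241) * 100 = 0.345 / 0.392 * 100 = 88.01

88.01 %


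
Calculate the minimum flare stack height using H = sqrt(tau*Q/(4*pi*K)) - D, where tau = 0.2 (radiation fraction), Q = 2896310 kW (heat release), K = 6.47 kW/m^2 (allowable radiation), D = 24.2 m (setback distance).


tau*Q/(4*pi*K) = 0.2 * 2896310 / (4 * pi * 6.47) = 7124.61
sqrt(7124.61) = 84.4074
H = 84.4074 - 24.2 = 60.21

60.21 m


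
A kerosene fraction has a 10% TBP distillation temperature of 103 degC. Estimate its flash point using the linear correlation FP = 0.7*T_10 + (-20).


FP = 0.7 * 103 + (-20) = 52.1

52.1 degC


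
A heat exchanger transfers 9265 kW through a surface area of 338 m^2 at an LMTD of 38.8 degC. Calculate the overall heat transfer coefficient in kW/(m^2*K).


From Q = U*A*LMTD, U = Q / (A * LMTD)
U = 9265 / (338 * 38.8) = 9265 / 13114.4 = 0.7065

0.7065 kW/(m^2*K)


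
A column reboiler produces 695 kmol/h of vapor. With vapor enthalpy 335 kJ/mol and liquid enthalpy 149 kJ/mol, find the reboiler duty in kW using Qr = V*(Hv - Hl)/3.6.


Qr = 695 * (335 - 149) / 3.6 = 695 * 186 / 3.6 = 35910

35910 kW


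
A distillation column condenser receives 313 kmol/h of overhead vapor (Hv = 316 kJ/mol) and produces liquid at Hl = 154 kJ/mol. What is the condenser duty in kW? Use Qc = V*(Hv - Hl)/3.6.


Qc = 313 * (316 - 154) / 3.6 = 313 * 162 / 3.6 = 14080

14080 kW


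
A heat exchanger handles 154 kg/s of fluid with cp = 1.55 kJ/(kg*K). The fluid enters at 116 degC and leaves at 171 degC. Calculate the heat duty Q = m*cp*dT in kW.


Q = m_dot * cp * delta_T
delta_T = 171 - 116 = 55 K
Q = 154 * 1.55 * 55
= 238.7 * 55
= 13128.5 kW

13128.5 kW


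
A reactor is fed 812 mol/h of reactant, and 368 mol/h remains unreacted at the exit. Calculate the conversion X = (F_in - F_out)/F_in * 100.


X = (F_in - F_out) / F_in * 100
Moles reacted = 812 - 368 = 444
X = 444 / 812 * 100
= 0.5468 * 100
= 54.68 %

54.68 %


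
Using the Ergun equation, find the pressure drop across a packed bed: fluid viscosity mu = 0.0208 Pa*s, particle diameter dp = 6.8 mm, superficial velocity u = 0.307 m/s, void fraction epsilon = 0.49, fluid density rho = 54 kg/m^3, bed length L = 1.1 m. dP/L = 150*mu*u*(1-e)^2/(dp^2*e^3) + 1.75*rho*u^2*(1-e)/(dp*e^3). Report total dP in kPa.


dp = 6.8 mm = 0.0068 m
Viscous term = 150*0.0208*0.307*(1-0.49)^2 / (0.0068^2*0.49^3) = 45796
Inertial term = 1.75*54*0.307^2*(1-0.49) / (0.0068*0.49^3) = 5677.82
dP/L = 45796 + 5677.82 = 51473.8 Pa/m
dP = 51473.8 * 1.1 / 1000 = 56.62 kPa

56.62 kPa


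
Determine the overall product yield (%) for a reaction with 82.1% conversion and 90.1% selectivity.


Overall yield = conversion (%) * selectivity (%) / 100
Conversion = 82.1%, Selectivity = 90.1%
Y = 82.1 * 90.1 / 100
= 73.9721 %

73.9721 %


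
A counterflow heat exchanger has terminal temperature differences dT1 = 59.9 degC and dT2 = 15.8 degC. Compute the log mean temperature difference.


LMTD = (dT1 - dT2) / ln(dT1/dT2)
= (59.9 - 15.8) / ln(59.9 / 15.8) = 44.1 / 1.33267 = 33.09

33.09 degC


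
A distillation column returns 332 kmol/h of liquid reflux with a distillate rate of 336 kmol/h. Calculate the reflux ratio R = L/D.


Reflux ratio definition: R = L / D (liquid returned / distillate withdrawn)
L = 332 kmol/h, D = 336 kmol/h
R = 332 / 336 = 0.9881

0.9881


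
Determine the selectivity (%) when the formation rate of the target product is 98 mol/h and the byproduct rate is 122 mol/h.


Selectivity = desired / (desired + undesired) * 100
Total products = 98 + 122 = 220 mol/h
S = 98 / 220 * 100
= 0.4455 * 100
= 44.55 %

44.55 %


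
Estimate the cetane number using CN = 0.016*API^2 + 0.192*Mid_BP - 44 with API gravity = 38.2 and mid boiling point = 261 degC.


CN = 0.016 * 38.2^2 + 0.192 * 261 - 44
CN = 23.34784 + 50.112 - 44 = 29.45984

29.45984


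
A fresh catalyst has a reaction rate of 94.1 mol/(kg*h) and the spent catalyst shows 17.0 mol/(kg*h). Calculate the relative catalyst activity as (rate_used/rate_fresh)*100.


Activity (%) = (rate_used / rate_fresh) * 100
rate_used = 17.0, rate_fresh = 94.1
= (17.0 / 94.1) * 100
= 0.1807 * 100 = 18.07

18.07 %


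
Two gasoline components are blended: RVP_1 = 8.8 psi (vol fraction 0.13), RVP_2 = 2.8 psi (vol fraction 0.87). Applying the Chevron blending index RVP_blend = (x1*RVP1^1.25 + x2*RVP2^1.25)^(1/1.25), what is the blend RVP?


Chevron index: RVP_blend = (sum xi*RVPi^1.25)^(1/1.25)
RVP^1.25 terms: 0.13 * 8.8^1.25 + 0.87 * 2.8^1.25 = 5.1215
RVP_blend = 5.1215^(1/1.25) = 3.694

3.694 psi


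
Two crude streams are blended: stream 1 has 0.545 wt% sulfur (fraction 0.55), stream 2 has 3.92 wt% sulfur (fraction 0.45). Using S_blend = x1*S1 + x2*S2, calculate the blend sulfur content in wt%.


Linear sulfur blending: S_blend = x1*S1 + x2*S2
Contribution 1: 0.55 * 0.545 = 0.29975 wt%
Contribution 2: 0.45 * 3.92 = 1.764 wt%
S_blend = 0.29975 + 1.764 = 2.06375

2.06375 wt%


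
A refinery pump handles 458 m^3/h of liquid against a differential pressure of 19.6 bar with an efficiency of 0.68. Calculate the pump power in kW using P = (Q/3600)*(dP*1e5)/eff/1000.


Q = 458 / 3600 = 0.127222 m^3/s
P = 0.127222 * (19.6 * 1e5) / 0.68 / 1000 = 366.7

366.7 kW


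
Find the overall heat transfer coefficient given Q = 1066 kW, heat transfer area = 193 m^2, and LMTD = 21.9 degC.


From Q = U*A*LMTD, U = Q / (A * LMTD)
U = 1066 / (193 * 21.9) = 1066 / 4226.7 = 0.2522

0.2522 kW/(m^2*K)


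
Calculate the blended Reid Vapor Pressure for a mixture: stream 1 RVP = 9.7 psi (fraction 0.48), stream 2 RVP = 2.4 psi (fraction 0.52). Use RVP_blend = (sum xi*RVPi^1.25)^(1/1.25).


Chevron index: RVP_blend = (sum xi*RVPi^1.25)^(1/1.25)
RVP^1.25 terms: 0.48 * 9.7^1.25 + 0.52 * 2.4^1.25 = 9.7702
RVP_blend = 9.7702^(1/1.25) = 6.193

6.193 psi


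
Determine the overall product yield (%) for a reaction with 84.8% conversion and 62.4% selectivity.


Overall yield = conversion (%) * selectivity (%) / 100
Conversion = 84.8%, Selectivity = 62.4%
Y = 84.8 * 62.4 / 100
= 52.9152 %

52.9152 %


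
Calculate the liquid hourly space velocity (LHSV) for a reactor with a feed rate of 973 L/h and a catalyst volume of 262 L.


LHSV = volumetric feed rate / catalyst volume
= 973 L/h / 262 L
= 3.714 h^-1

3.714 h^-1


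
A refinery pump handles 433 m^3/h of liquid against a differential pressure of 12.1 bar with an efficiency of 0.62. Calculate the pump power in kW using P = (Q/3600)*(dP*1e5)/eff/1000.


Q = 433 / 3600 = 0.120278 m^3/s
P = 0.120278 * (12.1 * 1e5) / 0.62 / 1000 = 234.7

234.7 kW


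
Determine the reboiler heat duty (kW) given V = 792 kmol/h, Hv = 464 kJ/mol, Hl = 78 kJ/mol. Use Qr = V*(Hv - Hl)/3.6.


Qr = 792 * (464 - 78) / 3.6 = 792 * 386 / 3.6 = 84920

84920 kW


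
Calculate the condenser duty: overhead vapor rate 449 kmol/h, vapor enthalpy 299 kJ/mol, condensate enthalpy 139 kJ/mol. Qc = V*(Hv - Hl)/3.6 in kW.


Qc = 449 * (299 - 139) / 3.6 = 449 * 160 / 3.6 = 19960

19960 kW


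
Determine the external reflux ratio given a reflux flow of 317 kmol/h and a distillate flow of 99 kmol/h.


Reflux ratio definition: R = L / D (liquid returned / distillate withdrawn)
L = 317 kmol/h, D = 99 kmol/h
R = 317 / 99 = 3.202

3.202


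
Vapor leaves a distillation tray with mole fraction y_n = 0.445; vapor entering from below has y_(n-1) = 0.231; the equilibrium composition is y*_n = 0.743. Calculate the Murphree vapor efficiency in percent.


Murphree vapor efficiency: EMV = (y_n - y_(n-1)) / (y*_n - y_(n-1)) * 100
EMV = (0.445 - 0.231) / (0.743 - 0.231) * 100 = 0.214 / 0.512 * 100 = 41.80

41.80 %


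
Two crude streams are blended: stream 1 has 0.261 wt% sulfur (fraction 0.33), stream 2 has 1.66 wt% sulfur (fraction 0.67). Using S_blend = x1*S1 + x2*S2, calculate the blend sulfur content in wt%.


Linear sulfur blending: S_blend = x1*S1 + x2*S2
Contribution 1: 0.33 * 0.261 = 0.08613 wt%
Contribution 2: 0.67 * 1.66 = 1.1122 wt%
S_blend = 0.08613 + 1.1122 = 1.19833

1.19833 wt%


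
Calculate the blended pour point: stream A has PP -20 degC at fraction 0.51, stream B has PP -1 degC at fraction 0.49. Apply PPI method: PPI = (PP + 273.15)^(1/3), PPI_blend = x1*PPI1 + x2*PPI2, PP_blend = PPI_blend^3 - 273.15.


PPI_1 = (-20 + 273.15)^(1/3) = 6.325953
PPI_2 = (-1 + 273.15)^(1/3) = 6.480414
PPI_blend = 0.51 * 6.325953 + 0.49 * 6.480414 = 6.401639
PP_blend = 6.401639^3 - 273.15 = 262.3455 - 273.15 = -10.8

-10.8 degC


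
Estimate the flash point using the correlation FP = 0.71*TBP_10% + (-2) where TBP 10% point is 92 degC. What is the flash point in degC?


FP = 0.71 * 92 + (-2) = 63.32

63.32 degC


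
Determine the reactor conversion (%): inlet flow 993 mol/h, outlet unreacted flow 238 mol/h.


X = (F_in - F_out) / F_in * 100
Moles reacted = 993 - 238 = 755
X = 755 / 993 * 100
= 0.7603 * 100
= 76.03 %

76.03 %


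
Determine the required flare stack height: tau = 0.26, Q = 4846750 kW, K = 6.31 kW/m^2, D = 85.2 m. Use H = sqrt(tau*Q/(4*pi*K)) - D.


tau*Q/(4*pi*K) = 0.26 * 4846750 / (4 * pi * 6.31) = 15892.2
sqrt(15892.2) = 126.064
H = 126.064 - 85.2 = 40.86

40.86 m


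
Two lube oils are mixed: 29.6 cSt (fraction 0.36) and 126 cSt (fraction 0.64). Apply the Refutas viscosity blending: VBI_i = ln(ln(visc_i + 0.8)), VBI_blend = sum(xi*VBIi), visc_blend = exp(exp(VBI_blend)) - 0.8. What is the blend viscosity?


Refutas method: VBN_i = 14.534*ln(ln(visc_i + 0.8)) + 10.975, blended linearly by mass fraction; since VBN is linear in VBI_i = ln(ln(visc_i + 0.8)) and the fractions sum to 1, blend VBI directly: visc = exp(exp(VBI_blend)) - 0.8
VBI_1 = ln(ln(29.6 + 0.8)) = 1.22801
VBI_2 = ln(ln(126 + 0.8)) = 1.57745
VBI_blend = 0.36 * 1.22801 + 0.64 * 1.57745 = 1.45165
visc_blend = exp(exp(1.45165)) - 0.8 = 70.73

70.73 cSt


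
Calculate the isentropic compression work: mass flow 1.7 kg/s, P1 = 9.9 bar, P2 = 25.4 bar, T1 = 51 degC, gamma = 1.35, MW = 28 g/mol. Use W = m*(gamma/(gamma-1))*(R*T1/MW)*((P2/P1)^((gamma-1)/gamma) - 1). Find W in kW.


Isentropic work: W = m*(gamma/(gamma-1))*(R*T1/MW)*((P2/P1)^((gamma-1)/gamma) - 1)
T1 = 51 + 273.15 = 324.15 K
Pressure ratio = 25.4 / 9.9 = 2.56566
Exponent = (1.35 - 1)/1.35 = 0.259259
(P2/P1)^exp - 1 = 2.56566^0.259259 - 1 = 0.276699
W = 1.7 * 1.35 / 0.35 * 8.314 * 324.15 / 28 * 0.276699 = 174.6

174.6 kW


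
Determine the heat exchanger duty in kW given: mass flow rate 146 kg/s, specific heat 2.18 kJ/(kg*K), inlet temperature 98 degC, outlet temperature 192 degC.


Q = m_dot * cp * delta_T
delta_T = 192 - 98 = 94 K
Q = 146 * 2.18 * 94
= 318.28 * 94
= 29918.32 kW

29918.32 kW


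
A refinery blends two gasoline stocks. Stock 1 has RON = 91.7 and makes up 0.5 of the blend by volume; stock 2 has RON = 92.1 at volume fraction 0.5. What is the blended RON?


Linear blending: RON_blend = sum(vi * RONi)
Contribution 1: 0.5 * 91.7 = 45.85
Contribution 2: 0.5 * 92.1 = 46.05
RON_blend = 45.85 + 46.05 = 91.9

91.9


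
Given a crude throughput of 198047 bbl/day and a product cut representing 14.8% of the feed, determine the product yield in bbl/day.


Crude throughput = 198047 bbl/day
Fraction yield = 14.8%
yield = throughput * fraction / 100
yield = 198047 * 14.8 / 100 = 29310.956

29310.956 bbl/day


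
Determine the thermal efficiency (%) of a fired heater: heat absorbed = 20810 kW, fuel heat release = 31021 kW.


Furnace efficiency = Q_absorbed / Q_fuel * 100
= 20810 / 31021 * 100 = 67.08

67.08 %


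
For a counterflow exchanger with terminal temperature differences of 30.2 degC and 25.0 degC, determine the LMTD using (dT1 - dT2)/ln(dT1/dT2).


LMTD = (dT1 - dT2) / ln(dT1/dT2)
= (30.2 - 25.0) / ln(30.2 / 25.0) = 5.2 / 0.188966 = 27.52

27.52 degC


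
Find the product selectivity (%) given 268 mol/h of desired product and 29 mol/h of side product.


Selectivity = desired / (desired + undesired) * 100
Total products = 268 + 29 = 297 mol/h
S = 268 / 297 * 100
= 0.9024 * 100
= 90.24 %

90.24 %


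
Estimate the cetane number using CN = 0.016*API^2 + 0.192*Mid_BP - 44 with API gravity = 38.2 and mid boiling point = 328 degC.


CN = 0.016 * 38.2^2 + 0.192 * 328 - 44
CN = 23.34784 + 62.976 - 44 = 42.32384

42.32384


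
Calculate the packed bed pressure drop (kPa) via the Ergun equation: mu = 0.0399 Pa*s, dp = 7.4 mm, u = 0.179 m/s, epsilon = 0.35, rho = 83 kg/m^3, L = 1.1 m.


dp = 7.4 mm = 0.0074 m
Viscous term = 150*0.0399*0.179*(1-0.35)^2 / (0.0074^2*0.35^3) = 192786
Inertial term = 1.75*83*0.179^2*(1-0.35) / (0.0074*0.35^3) = 9534.54
dP/L = 192786 + 9534.54 = 202321 Pa/m
dP = 202321 * 1.1 / 1000 = 222.6 kPa

222.6 kPa


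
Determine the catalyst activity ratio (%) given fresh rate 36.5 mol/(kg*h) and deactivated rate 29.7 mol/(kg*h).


Activity (%) = (rate_used / rate_fresh) * 100
rate_used = 29.7, rate_fresh = 36.5
= (29.7 / 36.5) * 100
= 0.8137 * 100 = 81.37

81.37 %


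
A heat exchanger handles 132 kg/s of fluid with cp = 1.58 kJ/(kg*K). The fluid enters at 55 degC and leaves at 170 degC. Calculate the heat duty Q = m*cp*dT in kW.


Q = m_dot * cp * delta_T
delta_T = 170 - 55 = 115 K
Q = 132 * 1.58 * 115
= 208.56 * 115
= 23984.4 kW

23984.4 kW


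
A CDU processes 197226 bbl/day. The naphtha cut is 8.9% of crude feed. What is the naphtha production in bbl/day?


Crude throughput = 197226 bbl/day
Fraction yield = 8.9%
yield = throughput * fraction / 100
yield = 197226 * 8.9 / 100 = 17553.114

17553.114 bbl/day


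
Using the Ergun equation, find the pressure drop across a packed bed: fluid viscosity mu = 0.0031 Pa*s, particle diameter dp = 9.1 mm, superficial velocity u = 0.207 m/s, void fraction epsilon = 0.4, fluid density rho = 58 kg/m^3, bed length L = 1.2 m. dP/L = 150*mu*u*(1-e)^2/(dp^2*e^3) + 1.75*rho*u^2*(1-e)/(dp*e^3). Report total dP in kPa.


dp = 9.1 mm = 0.0091 m
Viscous term = 150*0.0031*0.207*(1-0.4)^2 / (0.0091^2*0.4^3) = 6538.27
Inertial term = 1.75*58*0.207^2*(1-0.4) / (0.0091*0.4^3) = 4480.6
dP/L = 6538.27 + 4480.6 = 11018.9 Pa/m
dP = 11018.9 * 1.2 / 1000 = 13.22 kPa

13.22 kPa


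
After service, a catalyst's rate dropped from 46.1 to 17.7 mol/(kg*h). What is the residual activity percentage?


Activity (%) = (rate_used / rate_fresh) * 100
rate_used = 17.7, rate_fresh = 46.1
= (17.7 / 46.1) * 100
= 0.3839 * 100 = 38.39

38.39 %


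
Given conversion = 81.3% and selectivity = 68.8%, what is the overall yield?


Overall yield = conversion (%) * selectivity (%) / 100
Conversion = 81.3%, Selectivity = 68.8%
Y = 81.3 * 68.8 / 100
= 55.9344 %

55.9344 %


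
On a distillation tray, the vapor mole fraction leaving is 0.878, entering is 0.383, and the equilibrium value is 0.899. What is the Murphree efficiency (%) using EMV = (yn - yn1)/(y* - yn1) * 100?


Murphree vapor efficiency: EMV = (y_n - y_(n-1)) / (y*_n - y_(n-1)) * 100
EMV = (0.878 - 0.383) / (0.899 - 0.383) * 100 = 0.495 / 0.516 * 100 = 95.93

95.93 %


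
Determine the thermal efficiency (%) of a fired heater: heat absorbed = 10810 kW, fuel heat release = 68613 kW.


Furnace efficiency = Q_absorbed / Q_fuel * 100
= 10810 / 68613 * 100 = 15.76

15.76 %


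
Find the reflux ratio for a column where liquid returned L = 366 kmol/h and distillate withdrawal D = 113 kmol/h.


Reflux ratio definition: R = L / D (liquid returned / distillate withdrawn)
L = 366 kmol/h, D = 113 kmol/h
R = 366 / 113 = 3.239

3.239


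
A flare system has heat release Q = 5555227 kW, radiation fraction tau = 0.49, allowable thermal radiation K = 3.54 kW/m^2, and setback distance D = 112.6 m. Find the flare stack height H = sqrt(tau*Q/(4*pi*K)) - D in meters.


tau*Q/(4*pi*K) = 0.49 * 5555227 / (4 * pi * 3.54) = 61190.6
sqrt(61190.6) = 247.367
H = 247.367 - 112.6 = 134.8

134.8 m


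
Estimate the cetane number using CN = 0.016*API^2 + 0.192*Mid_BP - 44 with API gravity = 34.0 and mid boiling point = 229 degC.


CN = 0.016 * 34.0^2 + 0.192 * 229 - 44
CN = 18.496 + 43.968 - 44 = 18.464

18.464


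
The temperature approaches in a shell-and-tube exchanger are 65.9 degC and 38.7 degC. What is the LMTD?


LMTD = (dT1 - dT2) / ln(dT1/dT2)
= (65.9 - 38.7) / ln(65.9 / 38.7) = 27.2 / 0.532299 = 51.10

51.10 degC


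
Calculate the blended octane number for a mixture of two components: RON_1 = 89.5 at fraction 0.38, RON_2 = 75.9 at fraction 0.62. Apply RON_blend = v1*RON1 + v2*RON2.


Linear blending: RON_blend = sum(vi * RONi)
Contribution 1: 0.38 * 89.5 = 34.01
Contribution 2: 0.62 * 75.9 = 47.058
RON_blend = 34.01 + 47.058 = 81.068

81.068


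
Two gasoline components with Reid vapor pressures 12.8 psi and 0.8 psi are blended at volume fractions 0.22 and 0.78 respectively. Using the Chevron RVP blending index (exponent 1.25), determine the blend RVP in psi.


Chevron index: RVP_blend = (sum xi*RVPi^1.25)^(1/1.25)
RVP^1.25 terms: 0.22 * 12.8^1.25 + 0.78 * 0.8^1.25 = 5.91656
RVP_blend = 5.91656^(1/1.25) = 4.146

4.146 psi


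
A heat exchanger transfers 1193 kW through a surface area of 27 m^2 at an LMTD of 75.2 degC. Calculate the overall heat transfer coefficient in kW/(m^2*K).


From Q = U*A*LMTD, U = Q / (A * LMTD)
U = 1193 / (27 * 75.2) = 1193 / 2030.4 = 0.5876

0.5876 kW/(m^2*K)


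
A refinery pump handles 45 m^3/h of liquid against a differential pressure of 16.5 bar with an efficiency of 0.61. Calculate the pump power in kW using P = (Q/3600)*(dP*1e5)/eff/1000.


Q = 45 / 3600 = 0.0125 m^3/s
P = 0.0125 * (16.5 * 1e5) / 0.61 / 1000 = 33.81

33.81 kW


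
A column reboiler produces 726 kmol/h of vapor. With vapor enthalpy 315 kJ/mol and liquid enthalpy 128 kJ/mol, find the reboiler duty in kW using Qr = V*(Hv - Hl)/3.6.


Qr = 726 * (315 - 128) / 3.6 = 726 * 187 / 3.6 = 37710

37710 kW


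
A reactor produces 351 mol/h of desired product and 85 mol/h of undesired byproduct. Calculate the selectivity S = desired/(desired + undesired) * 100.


Selectivity = desired / (desired + undesired) * 100
Total products = 351 + 85 = 436 mol/h
S = 351 / 436 * 100
= 0.8050 * 100
= 80.50 %

80.50 %


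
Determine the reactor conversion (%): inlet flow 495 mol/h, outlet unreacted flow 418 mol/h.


X = (F_in - F_out) / F_in * 100
Moles reacted = 495 - 418 = 77
X = 77 / 495 * 100
= 0.1556 * 100
= 15.56 %

15.56 %


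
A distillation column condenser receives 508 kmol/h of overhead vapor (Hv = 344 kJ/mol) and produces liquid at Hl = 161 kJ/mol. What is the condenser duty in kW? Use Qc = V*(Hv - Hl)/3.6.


Qc = 508 * (344 - 161) / 3.6 = 508 * 183 / 3.6 = 25820

25820 kW


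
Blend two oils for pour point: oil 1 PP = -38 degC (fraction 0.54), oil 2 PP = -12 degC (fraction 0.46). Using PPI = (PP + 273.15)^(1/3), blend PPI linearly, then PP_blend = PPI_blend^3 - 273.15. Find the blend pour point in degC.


PPI_1 = (-38 + 273.15)^(1/3) = 6.172318
PPI_2 = (-12 + 273.15)^(1/3) = 6.391901
PPI_blend = 0.54 * 6.172318 + 0.46 * 6.391901 = 6.273326
PP_blend = 6.273326^3 - 273.15 = 246.8844 - 273.15 = -26.27

-26.27 degC


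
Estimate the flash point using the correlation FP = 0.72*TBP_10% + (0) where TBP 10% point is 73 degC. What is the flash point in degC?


FP = 0.72 * 73 + (0) = 52.56

52.56 degC


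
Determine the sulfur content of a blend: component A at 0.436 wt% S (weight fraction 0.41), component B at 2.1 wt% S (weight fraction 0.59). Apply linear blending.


Linear sulfur blending: S_blend = x1*S1 + x2*S2
Contribution 1: 0.41 * 0.436 = 0.17876 wt%
Contribution 2: 0.59 * 2.1 = 1.239 wt%
S_blend = 0.17876 + 1.239 = 1.41776

1.41776 wt%


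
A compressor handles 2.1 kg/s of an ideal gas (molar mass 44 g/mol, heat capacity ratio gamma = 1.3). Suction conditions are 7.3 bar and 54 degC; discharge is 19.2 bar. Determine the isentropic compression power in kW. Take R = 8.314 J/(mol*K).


Isentropic work: W = m*(gamma/(gamma-1))*(R*T1/MW)*((P2/P1)^((gamma-1)/gamma) - 1)
T1 = 54 + 273.15 = 327.15 K
Pressure ratio = 19.2 / 7.3 = 2.63014
Exponent = (1.3 - 1)/1.3 = 0.230769
(P2/P1)^exp - 1 = 2.63014^0.230769 - 1 = 0.250023
W = 2.1 * 1.3 / 0.3 * 8.314 * 327.15 / 44 * 0.250023 = 140.6

140.6 kW


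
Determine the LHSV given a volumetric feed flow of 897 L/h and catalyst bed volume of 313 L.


LHSV = volumetric feed rate / catalyst volume
= 897 L/h / 313 L
= 2.866 h^-1

2.866 h^-1


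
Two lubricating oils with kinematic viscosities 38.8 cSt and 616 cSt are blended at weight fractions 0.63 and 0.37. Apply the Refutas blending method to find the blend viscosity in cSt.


Refutas method: VBN_i = 14.534*ln(ln(visc_i + 0.8)) + 10.975, blended linearly by mass fraction; since VBN is linear in VBI_i = ln(ln(visc_i + 0.8)) and the fractions sum to 1, blend VBI directly: visc = exp(exp(VBI_blend)) - 0.8
VBI_1 = ln(ln(38.8 + 0.8)) = 1.30259
VBI_2 = ln(ln(616 + 0.8)) = 1.86013
VBI_blend = 0.63 * 1.30259 + 0.37 * 1.86013 = 1.50888
visc_blend = exp(exp(1.50888)) - 0.8 = 91.19

91.19 cSt


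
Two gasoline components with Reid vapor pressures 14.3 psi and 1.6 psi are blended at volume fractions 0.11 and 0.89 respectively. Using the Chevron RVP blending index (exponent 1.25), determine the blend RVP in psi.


Chevron index: RVP_blend = (sum xi*RVPi^1.25)^(1/1.25)
RVP^1.25 terms: 0.11 * 14.3^1.25 + 0.89 * 1.6^1.25 = 4.66043
RVP_blend = 4.66043^(1/1.25) = 3.426

3.426 psi
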